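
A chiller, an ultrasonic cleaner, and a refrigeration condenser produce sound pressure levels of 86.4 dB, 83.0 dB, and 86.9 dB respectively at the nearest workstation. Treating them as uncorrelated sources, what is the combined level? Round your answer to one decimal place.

90.5 dB

For uncorrelated sources the intensities add, so convert each level to linear form, sum, and take 10·log₁₀ of the total.
Σ 10^(L/10) = 10^(86.4/10) + 10^(83.0/10) + 10^(86.9/10) = 1.126e+09.
L_total = 10·log₁₀(1.126e+09) = 90.51 dB.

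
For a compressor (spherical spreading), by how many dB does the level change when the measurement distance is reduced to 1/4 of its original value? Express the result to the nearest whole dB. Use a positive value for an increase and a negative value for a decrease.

With spherical spreading the level changes by −20·log₁₀(r₂/r₁).
ΔL = −20·log₁₀(0.25) = +12.04 dB.

+12 dB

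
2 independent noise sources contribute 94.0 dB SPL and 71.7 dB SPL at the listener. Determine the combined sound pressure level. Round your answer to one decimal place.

Incoherent sources combine by intensity addition: L_total = 10·log₁₀(Σ 10^(L_i/10)).
Σ 10^(L/10) = 10^(94.0/10) + 10^(71.7/10) = 2.527e+09.
L_total = 10·log₁₀(2.527e+09) = 94.03 dB SPL.

94.0 dB SPL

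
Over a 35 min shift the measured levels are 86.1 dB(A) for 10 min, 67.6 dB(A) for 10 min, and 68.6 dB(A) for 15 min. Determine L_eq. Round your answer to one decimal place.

80.8 dB(A)

L_eq = 10·log₁₀[(1/T)·Σ tᵢ·10^(Lᵢ/10)] with T = 35 min.
Σ tᵢ·10^(Lᵢ/10) = 10·10^(86.1/10) + 10·10^(67.6/10) + 15·10^(68.6/10) = 4.240e+09.
L_eq = 10·log₁₀(4.240e+09/35) = 80.83 dB(A).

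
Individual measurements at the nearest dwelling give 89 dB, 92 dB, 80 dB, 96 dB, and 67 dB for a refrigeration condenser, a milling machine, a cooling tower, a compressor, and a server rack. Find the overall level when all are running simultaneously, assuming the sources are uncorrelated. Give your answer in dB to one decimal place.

For uncorrelated sources the intensities add, so convert each level to linear form, sum, and take 10·log₁₀ of the total.
Σ 10^(L/10) = 10^(89/10) + 10^(92/10) + 10^(80/10) + 10^(96/10) + 10^(67/10) = 6.465e+09.
L_total = 10·log₁₀(6.465e+09) = 98.11 dB.

98.1 dB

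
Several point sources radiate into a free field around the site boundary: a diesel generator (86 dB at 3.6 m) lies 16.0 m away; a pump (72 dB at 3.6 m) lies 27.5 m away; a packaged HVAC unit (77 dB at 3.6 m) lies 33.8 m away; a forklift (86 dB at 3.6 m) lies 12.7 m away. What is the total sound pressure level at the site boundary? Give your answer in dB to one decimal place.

77.2 dB

First find each source's level at the receiver (point-source: −20·log₁₀(r/r_ref)), then combine on an intensity basis.
diesel generator: 86 − 20·log₁₀(16.0/3.6) = 86 − 12.96 = 73.04 dB.
pump: 72 − 20·log₁₀(27.5/3.6) = 72 − 17.66 = 54.34 dB.
packaged HVAC unit: 77 − 20·log₁₀(33.8/3.6) = 77 − 19.45 = 57.55 dB.
forklift: 86 − 20·log₁₀(12.7/3.6) = 86 − 10.95 = 75.05 dB.
Σ 10^(L/10) = 5.298e+07 → L_total = 10·log₁₀(5.298e+07) = 77.24 dB.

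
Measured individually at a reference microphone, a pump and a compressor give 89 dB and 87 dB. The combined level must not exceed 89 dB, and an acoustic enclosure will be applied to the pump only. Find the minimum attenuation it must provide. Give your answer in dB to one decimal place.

4.3 dB

Everything except the pump sums to 10^(87/10) = 5.012e+08 in linear terms, 87.00 dB.
To meet 89 dB overall, the treated pump may contribute at most 10^(89/10) − 5.012e+08 = 2.931e+08, i.e. 84.67 dB.
So the pump must be reduced from 89 to 84.67 dB: IL = 4.33 dB.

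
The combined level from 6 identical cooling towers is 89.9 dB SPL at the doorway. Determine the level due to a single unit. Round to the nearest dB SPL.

Dividing the total intensity by 6 lowers the level by 10·log₁₀ 6 = 7.782 dB: L₁ = 89.9 − 7.782.

82 dB SPL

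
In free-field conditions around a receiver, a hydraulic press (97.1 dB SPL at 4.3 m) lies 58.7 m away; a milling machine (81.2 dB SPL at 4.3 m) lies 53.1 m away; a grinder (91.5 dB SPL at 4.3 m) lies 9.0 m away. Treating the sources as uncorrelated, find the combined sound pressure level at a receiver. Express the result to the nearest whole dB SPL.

85 dB SPL

Propagate each source to the receiver with L = L_ref − 20·log₁₀(r/r_ref), then add intensities.
hydraulic press: 97.1 − 20·log₁₀(58.7/4.3) = 97.1 − 22.70 = 74.40 dB SPL.
milling machine: 81.2 − 20·log₁₀(53.1/4.3) = 81.2 − 21.83 = 59.37 dB SPL.
grinder: 91.5 − 20·log₁₀(9.0/4.3) = 91.5 − 6.42 = 85.08 dB SPL.
Σ 10^(L/10) = 3.508e+08 → L_total = 10·log₁₀(3.508e+08) = 85.45 dB SPL.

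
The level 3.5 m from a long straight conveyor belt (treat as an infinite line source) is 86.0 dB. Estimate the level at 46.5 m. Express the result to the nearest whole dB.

75 dB

Line-source attenuation: ΔL = 10·log₁₀(r₂/r₁) = 10·log₁₀(46.5/3.5) = 11.234 dB.
L₂ = 86.0 − 10·log₁₀(46.5/3.5) = 86.0 − 11.234 = 74.77 dB.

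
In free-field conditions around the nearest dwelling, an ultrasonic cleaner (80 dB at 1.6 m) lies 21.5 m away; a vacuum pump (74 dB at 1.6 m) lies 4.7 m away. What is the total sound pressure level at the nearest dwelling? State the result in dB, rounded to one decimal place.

65.4 dB

First find each source's level at the receiver (point-source: −20·log₁₀(r/r_ref)), then combine on an intensity basis.
ultrasonic cleaner: 80 − 20·log₁₀(21.5/1.6) = 80 − 22.57 = 57.43 dB.
vacuum pump: 74 − 20·log₁₀(4.7/1.6) = 74 − 9.36 = 64.64 dB.
Σ 10^(L/10) = 3.465e+06 → L_total = 10·log₁₀(3.465e+06) = 65.40 dB.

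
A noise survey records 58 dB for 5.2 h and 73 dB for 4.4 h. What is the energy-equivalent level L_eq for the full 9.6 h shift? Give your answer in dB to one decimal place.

L_eq = 10·log₁₀[(1/T)·Σ tᵢ·10^(Lᵢ/10)] with T = 9.6 h.
Σ tᵢ·10^(Lᵢ/10) = 5.2·10^(58/10) + 4.4·10^(73/10) = 9.107e+07.
L_eq = 10·log₁₀(9.107e+07/9.6) = 69.77 dB.

69.8 dB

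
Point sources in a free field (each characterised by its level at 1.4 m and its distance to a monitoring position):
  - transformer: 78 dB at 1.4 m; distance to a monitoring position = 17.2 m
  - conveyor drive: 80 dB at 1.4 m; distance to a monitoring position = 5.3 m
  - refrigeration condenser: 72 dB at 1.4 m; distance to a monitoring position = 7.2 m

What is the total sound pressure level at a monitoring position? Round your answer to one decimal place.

First find each source's level at the receiver (point-source: −20·log₁₀(r/r_ref)), then combine on an intensity basis.
transformer: 78 − 20·log₁₀(17.2/1.4) = 78 − 21.79 = 56.21 dB.
conveyor drive: 80 − 20·log₁₀(5.3/1.4) = 80 − 11.56 = 68.44 dB.
refrigeration condenser: 72 − 20·log₁₀(7.2/1.4) = 72 − 14.22 = 57.78 dB.
Σ 10^(L/10) = 7.995e+06 → L_total = 10·log₁₀(7.995e+06) = 69.03 dB.

69.0 dB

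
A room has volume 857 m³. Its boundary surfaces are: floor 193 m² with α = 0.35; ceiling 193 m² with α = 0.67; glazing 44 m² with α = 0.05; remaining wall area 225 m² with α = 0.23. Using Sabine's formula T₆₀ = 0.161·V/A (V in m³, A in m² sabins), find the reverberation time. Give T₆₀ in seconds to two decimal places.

0.55 s

Summing Sᵢαᵢ: 193·0.35 + 193·0.67 + 44·0.05 + 225·0.23 = 250.81 m².
T₆₀ = 0.161·V/A = 0.161·857/250.81 = 0.550 s.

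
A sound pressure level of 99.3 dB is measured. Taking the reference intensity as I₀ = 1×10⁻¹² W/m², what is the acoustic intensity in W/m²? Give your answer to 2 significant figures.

I/I₀ = 10^(99.3/10) = 8.511e+09, so I = 8.511e+09 × 10⁻¹² W/m².

0.0085 W/m²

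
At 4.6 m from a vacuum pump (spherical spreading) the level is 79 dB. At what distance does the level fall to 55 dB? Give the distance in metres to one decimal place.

For a point source L₁ − L₂ = 20·log₁₀(r₂/r₁), so r₂ = r₁·10^((L₁−L₂)/20).
r₂ = 4.6·10^((79−55)/20) = 4.6·10^(24.0/20) = 72.91 m.

72.9 m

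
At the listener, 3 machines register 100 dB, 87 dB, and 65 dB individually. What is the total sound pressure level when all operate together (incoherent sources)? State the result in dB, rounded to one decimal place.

Incoherent sources combine by intensity addition: L_total = 10·log₁₀(Σ 10^(L_i/10)).
Σ 10^(L/10) = 10^(100/10) + 10^(87/10) + 10^(65/10) = 1.050e+10.
L_total = 10·log₁₀(1.050e+10) = 100.21 dB.

100.2 dB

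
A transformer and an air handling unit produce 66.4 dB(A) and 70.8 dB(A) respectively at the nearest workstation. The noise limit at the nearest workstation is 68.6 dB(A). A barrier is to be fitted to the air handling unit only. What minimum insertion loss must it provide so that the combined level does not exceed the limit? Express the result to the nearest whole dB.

Fixed contribution from the other source: Σ 10^(L/10) = 10^(66.4/10) = 4.365e+06 (66.40 dB(A)).
The limit corresponds to 10^(68.6/10) = 7.244e+06; subtracting the fixed part leaves 2.879e+06 for the air handling unit, i.e. 64.59 dB(A).
Required insertion loss = 70.8 − 64.59 = 6.21 dB.

6 dB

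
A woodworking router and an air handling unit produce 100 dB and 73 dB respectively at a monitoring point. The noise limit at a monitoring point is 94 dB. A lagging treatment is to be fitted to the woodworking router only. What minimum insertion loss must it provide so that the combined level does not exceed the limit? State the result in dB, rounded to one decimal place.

6.0 dB

The untreated sources together contribute 10^(73/10) = 1.995e+07, i.e. 73.00 dB.
To meet 94 dB overall, the treated woodworking router may contribute at most 10^(94/10) − 1.995e+07 = 2.492e+09, i.e. 93.97 dB.
Required insertion loss = 100 − 93.97 = 6.03 dB.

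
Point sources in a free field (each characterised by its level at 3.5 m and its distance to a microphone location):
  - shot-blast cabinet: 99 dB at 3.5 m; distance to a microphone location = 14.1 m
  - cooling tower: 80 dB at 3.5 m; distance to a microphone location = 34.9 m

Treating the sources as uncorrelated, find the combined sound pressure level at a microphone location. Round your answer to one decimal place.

First find each source's level at the receiver (point-source: −20·log₁₀(r/r_ref)), then combine on an intensity basis.
shot-blast cabinet: 99 − 20·log₁₀(14.1/3.5) = 99 − 12.10 = 86.90 dB.
cooling tower: 80 − 20·log₁₀(34.9/3.5) = 80 − 19.98 = 60.02 dB.
Σ 10^(L/10) = 4.904e+08 → L_total = 10·log₁₀(4.904e+08) = 86.91 dB.

86.9 dB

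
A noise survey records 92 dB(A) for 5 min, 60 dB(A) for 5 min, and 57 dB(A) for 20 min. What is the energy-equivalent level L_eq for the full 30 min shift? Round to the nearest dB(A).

84 dB(A)

The energy average is taken in the linear domain: L_eq = 10·log₁₀[(Σ tᵢ·10^(Lᵢ/10))/T], T = 30 min.
Σ tᵢ·10^(Lᵢ/10) = 5·10^(92/10) + 5·10^(60/10) + 20·10^(57/10) = 7.939e+09.
L_eq = 10·log₁₀(7.939e+09/30) = 84.23 dB(A).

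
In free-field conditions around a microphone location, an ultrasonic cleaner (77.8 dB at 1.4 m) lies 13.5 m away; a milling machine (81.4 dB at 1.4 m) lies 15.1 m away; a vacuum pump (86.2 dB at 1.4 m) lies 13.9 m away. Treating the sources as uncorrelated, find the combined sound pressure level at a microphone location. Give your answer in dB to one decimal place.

67.8 dB

Propagate each source to the receiver with L = L_ref − 20·log₁₀(r/r_ref), then add intensities.
ultrasonic cleaner: 77.8 − 20·log₁₀(13.5/1.4) = 77.8 − 19.68 = 58.12 dB.
milling machine: 81.4 − 20·log₁₀(15.1/1.4) = 81.4 − 20.66 = 60.74 dB.
vacuum pump: 86.2 − 20·log₁₀(13.9/1.4) = 86.2 − 19.94 = 66.26 dB.
Σ 10^(L/10) = 6.064e+06 → L_total = 10·log₁₀(6.064e+06) = 67.83 dB.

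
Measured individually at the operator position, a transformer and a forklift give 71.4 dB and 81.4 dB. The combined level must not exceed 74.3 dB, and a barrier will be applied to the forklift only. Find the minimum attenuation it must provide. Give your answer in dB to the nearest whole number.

Fixed contribution from the other source: Σ 10^(L/10) = 10^(71.4/10) = 1.380e+07 (71.40 dB).
The limit corresponds to 10^(74.3/10) = 2.692e+07; subtracting the fixed part leaves 1.311e+07 for the forklift, i.e. 71.18 dB.
So the forklift must be reduced from 81.4 to 71.18 dB: IL = 10.22 dB.

10 dB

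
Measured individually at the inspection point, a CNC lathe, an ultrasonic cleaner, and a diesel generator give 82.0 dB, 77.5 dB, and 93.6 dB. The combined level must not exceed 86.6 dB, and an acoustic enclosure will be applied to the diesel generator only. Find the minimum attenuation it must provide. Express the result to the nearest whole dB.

Everything except the diesel generator sums to 10^(82.0/10) + 10^(77.5/10) = 2.147e+08 in linear terms, 83.32 dB.
The limit corresponds to 10^(86.6/10) = 4.571e+08; subtracting the fixed part leaves 2.424e+08 for the diesel generator, i.e. 83.84 dB.
Required insertion loss = 93.6 − 83.84 = 9.76 dB.

10 dB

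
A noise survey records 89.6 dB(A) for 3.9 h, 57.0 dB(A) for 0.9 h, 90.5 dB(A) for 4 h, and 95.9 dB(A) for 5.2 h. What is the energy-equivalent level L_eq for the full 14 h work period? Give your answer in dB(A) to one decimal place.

Weight each interval's intensity by its duration and average over T = 14 h:
Σ tᵢ·10^(Lᵢ/10) = 3.9·10^(89.6/10) + 0.9·10^(57.0/10) + 4·10^(90.5/10) + 5.2·10^(95.9/10) = 2.828e+10.
L_eq = 10·log₁₀(2.828e+10/14) = 93.05 dB(A).

93.1 dB(A)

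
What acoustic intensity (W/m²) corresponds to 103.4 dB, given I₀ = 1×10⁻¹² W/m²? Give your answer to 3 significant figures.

0.0219 W/m²

L = 10·log₁₀(I/I₀) ⇒ I = I₀·10^(L/10) = 10⁻¹² × 10^10.34.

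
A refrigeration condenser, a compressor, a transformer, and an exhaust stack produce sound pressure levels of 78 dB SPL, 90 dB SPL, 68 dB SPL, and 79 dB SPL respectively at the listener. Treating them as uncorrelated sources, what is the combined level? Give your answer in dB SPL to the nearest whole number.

Incoherent sources combine by intensity addition: L_total = 10·log₁₀(Σ 10^(L_i/10)).
Σ 10^(L/10) = 10^(78/10) + 10^(90/10) + 10^(68/10) + 10^(79/10) = 1.149e+09.
L_total = 10·log₁₀(1.149e+09) = 90.60 dB SPL.

91 dB SPL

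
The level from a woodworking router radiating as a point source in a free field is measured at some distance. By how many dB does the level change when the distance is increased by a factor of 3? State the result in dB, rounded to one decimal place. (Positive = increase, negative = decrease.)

With spherical spreading the level changes by −20·log₁₀(r₂/r₁).
ΔL = −20·log₁₀(3) = -9.54 dB.

-9.5 dB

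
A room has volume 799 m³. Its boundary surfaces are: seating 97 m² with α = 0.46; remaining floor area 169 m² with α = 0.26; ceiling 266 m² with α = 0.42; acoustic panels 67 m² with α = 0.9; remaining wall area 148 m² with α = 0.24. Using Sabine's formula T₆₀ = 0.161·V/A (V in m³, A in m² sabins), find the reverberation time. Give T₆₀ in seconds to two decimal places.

0.43 s

A = Σ Sᵢαᵢ = 97·0.46 + 169·0.26 + 266·0.42 + 67·0.9 + 148·0.24 = 296.10 m².
T₆₀ = 0.161 × 799 / 296.10 = 0.434 s.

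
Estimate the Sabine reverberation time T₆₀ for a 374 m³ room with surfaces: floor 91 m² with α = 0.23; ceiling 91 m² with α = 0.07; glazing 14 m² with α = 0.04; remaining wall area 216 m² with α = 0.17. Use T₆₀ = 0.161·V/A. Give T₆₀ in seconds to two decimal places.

Summing Sᵢαᵢ: 91·0.23 + 91·0.07 + 14·0.04 + 216·0.17 = 64.58 m².
T₆₀ = 0.161 × 374 / 64.58 = 0.932 s.

0.93 s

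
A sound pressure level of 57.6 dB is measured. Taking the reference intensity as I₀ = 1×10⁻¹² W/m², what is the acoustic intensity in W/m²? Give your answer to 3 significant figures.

I = I₀·10^(L/10) = 10⁻¹² × 10^(57.6/10) = 10^(-6.240).

5.75e-07 W/m²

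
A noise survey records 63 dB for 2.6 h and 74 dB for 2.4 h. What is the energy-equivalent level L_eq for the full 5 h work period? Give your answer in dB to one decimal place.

The energy average is taken in the linear domain: L_eq = 10·log₁₀[(Σ tᵢ·10^(Lᵢ/10))/T], T = 5 h.
Σ tᵢ·10^(Lᵢ/10) = 2.6·10^(63/10) + 2.4·10^(74/10) = 6.547e+07.
L_eq = 10·log₁₀(6.547e+07/5) = 71.17 dB.

71.2 dB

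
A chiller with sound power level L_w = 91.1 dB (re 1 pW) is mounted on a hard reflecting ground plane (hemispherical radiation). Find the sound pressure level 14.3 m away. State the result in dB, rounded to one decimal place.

60.0 dB

L_p = L_w − 10·log₁₀(2π·r²) with r = 14.3 m.
2π·r² = 1285 m², 10·log₁₀ of that is 31.089 dB.
L_p = 91.1 − 31.089 = 60.01 dB.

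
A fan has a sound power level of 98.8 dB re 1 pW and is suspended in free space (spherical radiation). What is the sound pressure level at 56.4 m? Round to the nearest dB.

53 dB

The power spreads over a sphere of area 4π·r², so L_p = L_w − 10·log₁₀(4π·r²).
4π·r² = 3.997e+04 m², 10·log₁₀ of that is 46.018 dB.
L_p = 98.8 − 46.018 = 52.78 dB.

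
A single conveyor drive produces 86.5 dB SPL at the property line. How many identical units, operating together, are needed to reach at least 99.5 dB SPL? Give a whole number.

The shortfall is 99.5 − 86.5 = 13.0 dB, and N units add 10·log₁₀ N, so need 10·log₁₀ N ≥ 13.0.
N ≥ 10^(13.0/10) = 19.953, so N = 20.

20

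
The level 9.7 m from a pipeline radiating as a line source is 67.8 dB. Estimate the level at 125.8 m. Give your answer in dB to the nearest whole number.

57 dB

Line-source attenuation: ΔL = 10·log₁₀(r₂/r₁) = 10·log₁₀(125.8/9.7) = 11.129 dB.
L₂ = 67.8 − 10·log₁₀(125.8/9.7) = 67.8 − 11.129 = 56.67 dB.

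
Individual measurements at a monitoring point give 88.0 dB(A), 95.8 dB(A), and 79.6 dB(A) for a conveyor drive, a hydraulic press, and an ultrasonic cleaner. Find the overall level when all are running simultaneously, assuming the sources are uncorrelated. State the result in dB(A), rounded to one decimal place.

96.6 dB(A)

For uncorrelated sources the intensities add, so convert each level to linear form, sum, and take 10·log₁₀ of the total.
Σ 10^(L/10) = 10^(88.0/10) + 10^(95.8/10) + 10^(79.6/10) = 4.524e+09.
L_total = 10·log₁₀(4.524e+09) = 96.56 dB(A).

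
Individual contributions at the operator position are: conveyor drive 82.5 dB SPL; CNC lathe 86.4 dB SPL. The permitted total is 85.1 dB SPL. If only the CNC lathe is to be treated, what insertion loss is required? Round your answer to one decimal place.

4.8 dB

Fixed contribution from the other source: Σ 10^(L/10) = 10^(82.5/10) = 1.778e+08 (82.50 dB SPL).
The limit corresponds to 10^(85.1/10) = 3.236e+08; subtracting the fixed part leaves 1.458e+08 for the CNC lathe, i.e. 81.64 dB SPL.
So the CNC lathe must be reduced from 86.4 to 81.64 dB SPL: IL = 4.76 dB.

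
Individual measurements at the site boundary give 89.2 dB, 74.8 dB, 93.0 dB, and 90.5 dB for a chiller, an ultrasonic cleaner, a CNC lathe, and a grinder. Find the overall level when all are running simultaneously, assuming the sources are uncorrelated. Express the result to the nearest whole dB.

96 dB

For uncorrelated sources the intensities add, so convert each level to linear form, sum, and take 10·log₁₀ of the total.
Σ 10^(L/10) = 10^(89.2/10) + 10^(74.8/10) + 10^(93.0/10) + 10^(90.5/10) = 3.979e+09.
L_total = 10·log₁₀(3.979e+09) = 96.00 dB.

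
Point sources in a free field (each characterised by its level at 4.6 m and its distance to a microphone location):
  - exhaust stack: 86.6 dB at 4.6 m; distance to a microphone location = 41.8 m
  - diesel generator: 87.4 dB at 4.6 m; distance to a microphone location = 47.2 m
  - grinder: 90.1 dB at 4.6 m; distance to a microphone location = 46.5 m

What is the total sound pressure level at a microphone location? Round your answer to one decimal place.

Apply inverse-square spreading to bring every level to the receiver, then sum 10^(L/10).
exhaust stack: 86.6 − 20·log₁₀(41.8/4.6) = 86.6 − 19.17 = 67.43 dB.
diesel generator: 87.4 − 20·log₁₀(47.2/4.6) = 87.4 − 20.22 = 67.18 dB.
grinder: 90.1 − 20·log₁₀(46.5/4.6) = 90.1 − 20.09 = 70.01 dB.
Σ 10^(L/10) = 2.077e+07 → L_total = 10·log₁₀(2.077e+07) = 73.17 dB.

73.2 dB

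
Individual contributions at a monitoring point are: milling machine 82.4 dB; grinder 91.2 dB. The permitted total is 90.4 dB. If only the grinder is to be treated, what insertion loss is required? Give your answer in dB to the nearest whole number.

2 dB

Fixed contribution from the other source: Σ 10^(L/10) = 10^(82.4/10) = 1.738e+08 (82.40 dB).
To meet 90.4 dB overall, the treated grinder may contribute at most 10^(90.4/10) − 1.738e+08 = 9.227e+08, i.e. 89.65 dB.
Required insertion loss = 91.2 − 89.65 = 1.55 dB.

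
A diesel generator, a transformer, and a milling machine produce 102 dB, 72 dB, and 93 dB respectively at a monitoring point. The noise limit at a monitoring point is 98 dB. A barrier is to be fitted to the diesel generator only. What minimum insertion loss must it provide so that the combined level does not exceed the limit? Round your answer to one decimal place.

Everything except the diesel generator sums to 10^(72/10) + 10^(93/10) = 2.011e+09 in linear terms, 93.03 dB.
The limit corresponds to 10^(98/10) = 6.310e+09; subtracting the fixed part leaves 4.298e+09 for the diesel generator, i.e. 96.33 dB.
So the diesel generator must be reduced from 102 to 96.33 dB: IL = 5.67 dB.

5.7 dB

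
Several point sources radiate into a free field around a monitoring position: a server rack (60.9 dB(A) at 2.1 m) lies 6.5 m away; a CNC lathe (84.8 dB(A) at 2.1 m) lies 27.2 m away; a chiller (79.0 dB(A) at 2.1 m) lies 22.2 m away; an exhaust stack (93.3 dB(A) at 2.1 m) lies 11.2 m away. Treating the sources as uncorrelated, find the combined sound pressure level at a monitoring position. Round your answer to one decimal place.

78.9 dB(A)

Propagate each source to the receiver with L = L_ref − 20·log₁₀(r/r_ref), then add intensities.
server rack: 60.9 − 20·log₁₀(6.5/2.1) = 60.9 − 9.81 = 51.09 dB(A).
CNC lathe: 84.8 − 20·log₁₀(27.2/2.1) = 84.8 − 22.25 = 62.55 dB(A).
chiller: 79.0 − 20·log₁₀(22.2/2.1) = 79.0 − 20.48 = 58.52 dB(A).
exhaust stack: 93.3 − 20·log₁₀(11.2/2.1) = 93.3 − 14.54 = 78.76 dB(A).
Σ 10^(L/10) = 7.780e+07 → L_total = 10·log₁₀(7.780e+07) = 78.91 dB(A).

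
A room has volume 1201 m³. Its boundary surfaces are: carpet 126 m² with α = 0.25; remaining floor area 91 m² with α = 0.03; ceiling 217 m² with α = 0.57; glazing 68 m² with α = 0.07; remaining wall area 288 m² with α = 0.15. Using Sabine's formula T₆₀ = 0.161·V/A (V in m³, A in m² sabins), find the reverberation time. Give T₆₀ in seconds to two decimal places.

0.94 s

Total absorption A = 126·0.25 + 91·0.03 + 217·0.57 + 68·0.07 + 288·0.15 = 205.88 m² sabins.
T₆₀ = 0.161·V/A = 0.161·1201/205.88 = 0.939 s.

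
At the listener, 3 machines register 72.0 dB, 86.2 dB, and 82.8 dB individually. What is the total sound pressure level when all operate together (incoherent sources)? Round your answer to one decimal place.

87.9 dB

For uncorrelated sources the intensities add, so convert each level to linear form, sum, and take 10·log₁₀ of the total.
Σ 10^(L/10) = 10^(72.0/10) + 10^(86.2/10) + 10^(82.8/10) = 6.233e+08.
L_total = 10·log₁₀(6.233e+08) = 87.95 dB.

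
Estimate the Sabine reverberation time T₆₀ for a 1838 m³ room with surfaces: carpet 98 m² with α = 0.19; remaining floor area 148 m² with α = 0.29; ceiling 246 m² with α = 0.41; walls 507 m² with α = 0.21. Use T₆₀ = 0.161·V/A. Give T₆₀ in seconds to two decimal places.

1.10 s

Summing Sᵢαᵢ: 98·0.19 + 148·0.29 + 246·0.41 + 507·0.21 = 268.87 m².
T₆₀ = 0.161 × 1838 / 268.87 = 1.101 s.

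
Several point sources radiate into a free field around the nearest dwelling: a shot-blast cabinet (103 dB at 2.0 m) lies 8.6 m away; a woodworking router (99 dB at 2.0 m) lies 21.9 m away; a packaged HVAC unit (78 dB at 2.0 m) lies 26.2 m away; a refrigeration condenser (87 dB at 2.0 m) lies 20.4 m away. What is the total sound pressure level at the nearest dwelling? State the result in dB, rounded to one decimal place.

90.6 dB

Apply inverse-square spreading to bring every level to the receiver, then sum 10^(L/10).
shot-blast cabinet: 103 − 20·log₁₀(8.6/2.0) = 103 − 12.67 = 90.33 dB.
woodworking router: 99 − 20·log₁₀(21.9/2.0) = 99 − 20.79 = 78.21 dB.
packaged HVAC unit: 78 − 20·log₁₀(26.2/2.0) = 78 − 22.35 = 55.65 dB.
refrigeration condenser: 87 − 20·log₁₀(20.4/2.0) = 87 − 20.17 = 66.83 dB.
Σ 10^(L/10) = 1.151e+09 → L_total = 10·log₁₀(1.151e+09) = 90.61 dB.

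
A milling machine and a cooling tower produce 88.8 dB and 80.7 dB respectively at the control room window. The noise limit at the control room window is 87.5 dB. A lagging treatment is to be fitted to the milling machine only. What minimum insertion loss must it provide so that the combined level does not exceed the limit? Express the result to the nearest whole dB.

The untreated sources together contribute 10^(80.7/10) = 1.175e+08, i.e. 80.70 dB.
To meet 87.5 dB overall, the treated milling machine may contribute at most 10^(87.5/10) − 1.175e+08 = 4.449e+08, i.e. 86.48 dB.
Required insertion loss = 88.8 − 86.48 = 2.32 dB.

2 dB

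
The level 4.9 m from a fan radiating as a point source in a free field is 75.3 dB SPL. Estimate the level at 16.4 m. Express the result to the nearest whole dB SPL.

65 dB SPL

Spherical spreading from a point source gives a 20·log₁₀(r₂/r₁) drop.
L₂ = 75.3 − 20·log₁₀(16.4/4.9) = 75.3 − 10.493 = 64.81 dB SPL.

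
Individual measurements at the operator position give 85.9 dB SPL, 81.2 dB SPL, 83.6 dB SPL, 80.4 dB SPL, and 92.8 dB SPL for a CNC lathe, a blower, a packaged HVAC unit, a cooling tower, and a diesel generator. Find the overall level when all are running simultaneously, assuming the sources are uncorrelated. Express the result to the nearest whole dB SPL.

94 dB SPL

Incoherent sources combine by intensity addition: L_total = 10·log₁₀(Σ 10^(L_i/10)).
Σ 10^(L/10) = 10^(85.9/10) + 10^(81.2/10) + 10^(83.6/10) + 10^(80.4/10) + 10^(92.8/10) = 2.765e+09.
L_total = 10·log₁₀(2.765e+09) = 94.42 dB SPL.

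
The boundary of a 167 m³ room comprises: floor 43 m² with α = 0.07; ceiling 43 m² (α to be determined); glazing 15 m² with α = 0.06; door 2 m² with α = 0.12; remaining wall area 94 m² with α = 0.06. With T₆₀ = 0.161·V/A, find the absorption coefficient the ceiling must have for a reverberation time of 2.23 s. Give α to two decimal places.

0.05

A = 0.161·V/T₆₀ = 0.161·167/2.23 = 12.06 m² sabins.
Absorption from the other surfaces = 43·0.07 + 15·0.06 + 2·0.12 + 94·0.06 = 9.79 m², so the ceiling must supply 2.27 m² over 43 m².
α = 2.27/43 = 0.053.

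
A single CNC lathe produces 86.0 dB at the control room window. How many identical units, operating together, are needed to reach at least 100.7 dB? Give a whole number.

30

The shortfall is 100.7 − 86.0 = 14.7 dB, and N units add 10·log₁₀ N, so need 10·log₁₀ N ≥ 14.7.
N ≥ 10^(14.7/10) = 29.512, so N = 30.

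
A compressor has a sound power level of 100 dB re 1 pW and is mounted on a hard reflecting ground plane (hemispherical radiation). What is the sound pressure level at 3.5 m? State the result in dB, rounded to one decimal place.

81.1 dB

The power spreads over a hemisphere of area 2π·r², so L_p = L_w − 10·log₁₀(2π·r²).
2π·r² = 76.97 m², 10·log₁₀ of that is 18.863 dB.
L_p = 100 − 18.863 = 81.14 dB.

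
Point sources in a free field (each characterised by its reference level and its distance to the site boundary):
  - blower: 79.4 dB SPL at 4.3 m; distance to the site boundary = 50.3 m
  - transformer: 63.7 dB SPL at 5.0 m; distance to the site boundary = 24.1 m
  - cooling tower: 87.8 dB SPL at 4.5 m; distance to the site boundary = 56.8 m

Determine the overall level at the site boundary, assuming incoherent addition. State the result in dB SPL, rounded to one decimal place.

Apply inverse-square spreading to bring every level to the receiver, then sum 10^(L/10).
blower: 79.4 − 20·log₁₀(50.3/4.3) = 79.4 − 21.36 = 58.04 dB SPL.
transformer: 63.7 − 20·log₁₀(24.1/5.0) = 63.7 − 13.66 = 50.04 dB SPL.
cooling tower: 87.8 − 20·log₁₀(56.8/4.5) = 87.8 − 22.02 = 65.78 dB SPL.
Σ 10^(L/10) = 4.519e+06 → L_total = 10·log₁₀(4.519e+06) = 66.55 dB SPL.

66.6 dB SPL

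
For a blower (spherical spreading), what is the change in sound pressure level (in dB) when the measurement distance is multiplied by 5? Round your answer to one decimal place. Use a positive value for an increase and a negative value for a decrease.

-14.0 dB

With spherical spreading the level changes by −20·log₁₀(r₂/r₁).
ΔL = −20·log₁₀(5) = -13.98 dB.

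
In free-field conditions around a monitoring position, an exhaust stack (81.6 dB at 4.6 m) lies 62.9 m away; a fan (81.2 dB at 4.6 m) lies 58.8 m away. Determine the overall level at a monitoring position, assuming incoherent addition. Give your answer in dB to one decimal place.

62.0 dB

Propagate each source to the receiver with L = L_ref − 20·log₁₀(r/r_ref), then add intensities.
exhaust stack: 81.6 − 20·log₁₀(62.9/4.6) = 81.6 − 22.72 = 58.88 dB.
fan: 81.2 − 20·log₁₀(58.8/4.6) = 81.2 − 22.13 = 59.07 dB.
Σ 10^(L/10) = 1.580e+06 → L_total = 10·log₁₀(1.580e+06) = 61.99 dB.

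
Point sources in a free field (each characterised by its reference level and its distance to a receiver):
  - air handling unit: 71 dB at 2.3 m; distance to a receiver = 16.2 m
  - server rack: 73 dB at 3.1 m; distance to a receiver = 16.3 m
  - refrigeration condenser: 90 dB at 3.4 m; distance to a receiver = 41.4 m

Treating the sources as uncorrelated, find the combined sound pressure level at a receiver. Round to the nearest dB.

First find each source's level at the receiver (point-source: −20·log₁₀(r/r_ref)), then combine on an intensity basis.
air handling unit: 71 − 20·log₁₀(16.2/2.3) = 71 − 16.96 = 54.04 dB.
server rack: 73 − 20·log₁₀(16.3/3.1) = 73 − 14.42 = 58.58 dB.
refrigeration condenser: 90 − 20·log₁₀(41.4/3.4) = 90 − 21.71 = 68.29 dB.
Σ 10^(L/10) = 7.720e+06 → L_total = 10·log₁₀(7.720e+06) = 68.88 dB.

69 dB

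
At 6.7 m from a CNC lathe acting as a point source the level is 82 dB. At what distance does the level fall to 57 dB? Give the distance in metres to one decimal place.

Point-source spreading drops the level by 20·log₁₀(r₂/r₁); inverting, r₂/r₁ = 10^(ΔL/20).
r₂ = 6.7·10^((82−57)/20) = 6.7·10^(25.0/20) = 119.14 m.

119.1 m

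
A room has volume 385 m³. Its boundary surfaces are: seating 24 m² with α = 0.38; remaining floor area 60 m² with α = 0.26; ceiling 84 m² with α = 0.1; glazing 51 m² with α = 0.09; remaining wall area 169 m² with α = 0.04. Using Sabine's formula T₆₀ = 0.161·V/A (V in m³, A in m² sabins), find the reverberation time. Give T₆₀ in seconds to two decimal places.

1.39 s

A = Σ Sᵢαᵢ = 24·0.38 + 60·0.26 + 84·0.1 + 51·0.09 + 169·0.04 = 44.47 m².
T₆₀ = 0.161 × 385 / 44.47 = 1.394 s.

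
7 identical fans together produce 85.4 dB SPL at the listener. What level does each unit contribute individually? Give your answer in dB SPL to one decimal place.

7 equal contributions raise the level by 10·log₁₀ 7 = 8.451 dB, so each unit alone gives 85.4 − 8.451.

76.9 dB SPL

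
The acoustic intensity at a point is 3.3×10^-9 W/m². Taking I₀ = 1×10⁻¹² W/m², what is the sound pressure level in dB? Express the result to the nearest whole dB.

35 dB

I/I₀ = 3.3×10^-9/10⁻¹² = 3.3×10^3, and L = 10·log₁₀(I/I₀).
L = 10·(0.5185 + 3) = 35.19 dB.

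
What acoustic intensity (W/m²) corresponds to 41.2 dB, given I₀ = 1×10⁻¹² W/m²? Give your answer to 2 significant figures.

I/I₀ = 10^(41.2/10) = 1.318e+04, so I = 1.318e+04 × 10⁻¹² W/m².

1.3e-08 W/m²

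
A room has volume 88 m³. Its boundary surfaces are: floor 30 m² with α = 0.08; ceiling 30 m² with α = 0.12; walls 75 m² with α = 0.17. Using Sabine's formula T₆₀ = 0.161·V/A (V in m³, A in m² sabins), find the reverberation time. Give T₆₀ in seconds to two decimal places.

0.76 s

Total absorption A = 30·0.08 + 30·0.12 + 75·0.17 = 18.75 m² sabins.
T₆₀ = 0.161·V/A = 0.161·88/18.75 = 0.756 s.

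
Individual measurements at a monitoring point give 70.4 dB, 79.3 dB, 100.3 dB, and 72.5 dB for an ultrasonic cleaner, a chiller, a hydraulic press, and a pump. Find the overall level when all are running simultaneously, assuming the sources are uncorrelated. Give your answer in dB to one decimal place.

For uncorrelated sources the intensities add, so convert each level to linear form, sum, and take 10·log₁₀ of the total.
Σ 10^(L/10) = 10^(70.4/10) + 10^(79.3/10) + 10^(100.3/10) + 10^(72.5/10) = 1.083e+10.
L_total = 10·log₁₀(1.083e+10) = 100.35 dB.

100.3 dB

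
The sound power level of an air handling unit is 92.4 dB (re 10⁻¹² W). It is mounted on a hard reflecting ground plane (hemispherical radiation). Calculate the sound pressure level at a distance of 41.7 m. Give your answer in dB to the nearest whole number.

Free-field hemispherical radiation: L_p = L_w − 10·log₁₀(2π·r²), r = 41.7 m.
2π·r² = 1.093e+04 m², 10·log₁₀ of that is 40.385 dB.
L_p = 92.4 − 40.385 = 52.02 dB.

52 dB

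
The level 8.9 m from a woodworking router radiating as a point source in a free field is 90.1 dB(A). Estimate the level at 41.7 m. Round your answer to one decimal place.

For a point source, L₂ = L₁ − 20·log₁₀(r₂/r₁).
L₂ = 90.1 − 20·log₁₀(41.7/8.9) = 90.1 − 13.415 = 76.69 dB(A).

76.7 dB(A)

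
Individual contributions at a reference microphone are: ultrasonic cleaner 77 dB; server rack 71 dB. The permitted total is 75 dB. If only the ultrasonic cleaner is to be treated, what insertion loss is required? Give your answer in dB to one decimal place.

4.2 dB

Everything except the ultrasonic cleaner sums to 10^(71/10) = 1.259e+07 in linear terms, 71.00 dB.
To meet 75 dB overall, the treated ultrasonic cleaner may contribute at most 10^(75/10) − 1.259e+07 = 1.903e+07, i.e. 72.80 dB.
Required insertion loss = 77 − 72.80 = 4.20 dB.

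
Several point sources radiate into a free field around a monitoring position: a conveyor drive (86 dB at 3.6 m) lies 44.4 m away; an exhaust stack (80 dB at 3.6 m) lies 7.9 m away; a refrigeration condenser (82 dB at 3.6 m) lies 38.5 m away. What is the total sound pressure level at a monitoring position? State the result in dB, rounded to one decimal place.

73.9 dB

Propagate each source to the receiver with L = L_ref − 20·log₁₀(r/r_ref), then add intensities.
conveyor drive: 86 − 20·log₁₀(44.4/3.6) = 86 − 21.82 = 64.18 dB.
exhaust stack: 80 − 20·log₁₀(7.9/3.6) = 80 − 6.83 = 73.17 dB.
refrigeration condenser: 82 − 20·log₁₀(38.5/3.6) = 82 − 20.58 = 61.42 dB.
Σ 10^(L/10) = 2.477e+07 → L_total = 10·log₁₀(2.477e+07) = 73.94 dB.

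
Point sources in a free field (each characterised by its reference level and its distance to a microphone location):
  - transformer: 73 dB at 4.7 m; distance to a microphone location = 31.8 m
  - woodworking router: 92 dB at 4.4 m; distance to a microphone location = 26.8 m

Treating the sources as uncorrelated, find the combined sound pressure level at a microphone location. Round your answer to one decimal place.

76.4 dB

Apply inverse-square spreading to bring every level to the receiver, then sum 10^(L/10).
transformer: 73 − 20·log₁₀(31.8/4.7) = 73 − 16.61 = 56.39 dB.
woodworking router: 92 − 20·log₁₀(26.8/4.4) = 92 − 15.69 = 76.31 dB.
Σ 10^(L/10) = 4.316e+07 → L_total = 10·log₁₀(4.316e+07) = 76.35 dB.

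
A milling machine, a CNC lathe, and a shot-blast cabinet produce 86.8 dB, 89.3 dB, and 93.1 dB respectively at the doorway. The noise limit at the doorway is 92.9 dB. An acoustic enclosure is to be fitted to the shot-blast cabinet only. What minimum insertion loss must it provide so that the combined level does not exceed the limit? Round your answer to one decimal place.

5.2 dB

The untreated sources together contribute 10^(86.8/10) + 10^(89.3/10) = 1.330e+09, i.e. 91.24 dB.
To meet 92.9 dB overall, the treated shot-blast cabinet may contribute at most 10^(92.9/10) − 1.330e+09 = 6.201e+08, i.e. 87.92 dB.
So the shot-blast cabinet must be reduced from 93.1 to 87.92 dB: IL = 5.18 dB.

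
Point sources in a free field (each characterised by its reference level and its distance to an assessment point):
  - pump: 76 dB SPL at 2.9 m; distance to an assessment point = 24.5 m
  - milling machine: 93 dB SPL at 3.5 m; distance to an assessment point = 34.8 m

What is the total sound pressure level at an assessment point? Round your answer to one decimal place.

Apply inverse-square spreading to bring every level to the receiver, then sum 10^(L/10).
pump: 76 − 20·log₁₀(24.5/2.9) = 76 − 18.54 = 57.46 dB SPL.
milling machine: 93 − 20·log₁₀(34.8/3.5) = 93 − 19.95 = 73.05 dB SPL.
Σ 10^(L/10) = 2.074e+07 → L_total = 10·log₁₀(2.074e+07) = 73.17 dB SPL.

73.2 dB SPL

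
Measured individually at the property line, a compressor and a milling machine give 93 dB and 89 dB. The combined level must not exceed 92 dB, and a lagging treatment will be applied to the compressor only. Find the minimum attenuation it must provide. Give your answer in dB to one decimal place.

4.0 dB

The untreated sources together contribute 10^(89/10) = 7.943e+08, i.e. 89.00 dB.
To meet 92 dB overall, the treated compressor may contribute at most 10^(92/10) − 7.943e+08 = 7.906e+08, i.e. 88.98 dB.
Required insertion loss = 93 − 88.98 = 4.02 dB.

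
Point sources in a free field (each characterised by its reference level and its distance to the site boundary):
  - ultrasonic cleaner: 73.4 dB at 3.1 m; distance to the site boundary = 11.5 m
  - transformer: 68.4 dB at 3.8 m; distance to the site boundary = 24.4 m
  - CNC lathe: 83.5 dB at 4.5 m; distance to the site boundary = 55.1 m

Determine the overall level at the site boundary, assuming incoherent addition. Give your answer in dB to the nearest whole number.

65 dB

Propagate each source to the receiver with L = L_ref − 20·log₁₀(r/r_ref), then add intensities.
ultrasonic cleaner: 73.4 − 20·log₁₀(11.5/3.1) = 73.4 − 11.39 = 62.01 dB.
transformer: 68.4 − 20·log₁₀(24.4/3.8) = 68.4 − 16.15 = 52.25 dB.
CNC lathe: 83.5 − 20·log₁₀(55.1/4.5) = 83.5 − 21.76 = 61.74 dB.
Σ 10^(L/10) = 3.251e+06 → L_total = 10·log₁₀(3.251e+06) = 65.12 dB.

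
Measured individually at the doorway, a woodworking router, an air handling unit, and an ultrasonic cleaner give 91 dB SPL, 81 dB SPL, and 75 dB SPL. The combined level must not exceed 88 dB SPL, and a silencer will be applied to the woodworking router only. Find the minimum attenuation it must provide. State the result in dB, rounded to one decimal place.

The untreated sources together contribute 10^(81/10) + 10^(75/10) = 1.575e+08, i.e. 81.97 dB SPL.
To meet 88 dB SPL overall, the treated woodworking router may contribute at most 10^(88/10) − 1.575e+08 = 4.734e+08, i.e. 86.75 dB SPL.
Required insertion loss = 91 − 86.75 = 4.25 dB.

4.2 dB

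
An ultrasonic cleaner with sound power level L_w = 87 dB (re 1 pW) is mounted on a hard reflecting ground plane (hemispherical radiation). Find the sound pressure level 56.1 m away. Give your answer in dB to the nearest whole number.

The power spreads over a hemisphere of area 2π·r², so L_p = L_w − 10·log₁₀(2π·r²).
2π·r² = 1.977e+04 m², 10·log₁₀ of that is 42.961 dB.
L_p = 87 − 42.961 = 44.04 dB.

44 dB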